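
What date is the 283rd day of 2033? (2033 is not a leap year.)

October 10, 2033

January has 31 days (283 − 31 = 252 remain).
February has 28 days (252 − 28 = 224 remain).
March has 31 days (224 − 31 = 193 remain).
April has 30 days (193 − 30 = 163 remain).
May has 31 days (163 − 31 = 132 remain).
June has 30 days (132 − 30 = 102 remain).
July has 31 days (102 − 31 = 71 remain).
August has 31 days (71 − 31 = 40 remain).
September has 30 days (40 − 30 = 10 remain).
10 into October → October 10.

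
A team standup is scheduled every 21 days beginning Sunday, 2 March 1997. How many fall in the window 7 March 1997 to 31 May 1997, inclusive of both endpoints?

4

Occurrences land 21·i days after 2 March 1997 for i = 0, 1, 2, …
7 March 1997 is 5 days after the start; 5 ÷ 21 = 0 remainder 5; since the remainder is 5, round up to i = 1. First occurrence in the window: #2 on 23 March 1997 (1×21 = 21 days in).
31 May 1997 is 90 days after the start; 90 ÷ 21 = 4 remainder 6. Last occurrence in the window: #5 on 25 May 1997.
Occurrences #2 through #5: 4 in total.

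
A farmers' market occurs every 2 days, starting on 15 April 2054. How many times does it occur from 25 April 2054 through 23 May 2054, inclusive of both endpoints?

Occurrences land 2·i days after 15 April 2054 for i = 0, 1, 2, …
25 April 2054 is 10 days after the start; 10 ÷ 2 = 5 remainder 0. First occurrence in the window: #6 on 25 April 2054 (5×2 = 10 days in).
23 May 2054 is 38 days after the start; 38 ÷ 2 = 19 remainder 0. Last occurrence in the window: #20 on 23 May 2054.
Occurrences #6 through #20: 15 in total.

15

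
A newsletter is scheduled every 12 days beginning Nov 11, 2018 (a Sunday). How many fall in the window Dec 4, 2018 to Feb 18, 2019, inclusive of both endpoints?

Occurrences land 12·i days after Nov 11, 2018 for i = 0, 1, 2, …
Dec 4, 2018 is 23 days after the start; 23 ÷ 12 = 1 remainder 11; since the remainder is 11, round up to i = 2. First occurrence in the window: #3 on Dec 5, 2018 (2×12 = 24 days in).
Feb 18, 2019 is 99 days after the start; 99 ÷ 12 = 8 remainder 3. Last occurrence in the window: #9 on Feb 15, 2019.
Occurrences #3 through #9: 7 in total.

7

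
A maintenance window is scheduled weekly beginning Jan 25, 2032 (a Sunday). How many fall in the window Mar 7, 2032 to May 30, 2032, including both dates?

13

Occurrences land 7·i days after Jan 25, 2032 for i = 0, 1, 2, …
Mar 7, 2032 is 42 days after the start; 42 ÷ 7 = 6 remainder 0. First occurrence in the window: #7 on Mar 7, 2032 (6×7 = 42 days in).
May 30, 2032 is 126 days after the start; 126 ÷ 7 = 18 remainder 0. Last occurrence in the window: #19 on May 30, 2032.
Occurrences #7 through #19: 13 in total.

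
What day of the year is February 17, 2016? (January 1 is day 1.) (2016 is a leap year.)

48

Days in months before February: 31 = 31.
Plus 17 days into February → day 48.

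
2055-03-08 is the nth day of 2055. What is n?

67

Days in months before March: 31 + 28 = 59.
Plus 8 days into March → day 67.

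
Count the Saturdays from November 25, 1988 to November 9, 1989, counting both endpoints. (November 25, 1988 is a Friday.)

November 25, 1988 is a Friday; the first Saturday on or after it is November 26, 1988 (1 day later).
From November 26, 1988 to November 9, 1989: 35 + 313 = 348 days (rest of 1988, to November 9, 1989 in 1989).
348 ÷ 7 = 49 full weeks with remainder 5, so 49 more Saturdays after the first → 50.

50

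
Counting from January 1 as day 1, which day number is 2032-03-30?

90

Days in months before March: 31 + 29 = 60.
Plus 30 days into March → day 90.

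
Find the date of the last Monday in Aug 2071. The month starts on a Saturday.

Aug 31, 2071

Aug 2071 begins on a Saturday, so the first Monday is Aug 3 (2 days later).
Aug 2071 has 31 days. Adding weeks: 3, 10, 17, 24, 31 — the last one ≤ 31 is the 31st.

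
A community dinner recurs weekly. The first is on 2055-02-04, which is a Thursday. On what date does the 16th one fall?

The 16th occurrence is 15 intervals after the first: 15 × 7 = 105 days after 2055-02-04.
February has 28 days — 24 days to the end of February leaves 81.
March has 31 days (50 left).
April has 30 days (20 left).
20 days into May → 2055-05-20.

2055-05-20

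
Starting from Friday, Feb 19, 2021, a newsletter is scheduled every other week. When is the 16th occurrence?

Sep 17, 2021

The 16th occurrence is 15 intervals after the first: 15 × 14 = 210 days after Feb 19, 2021.
Feb has 28 days — 9 days to the end of Feb leaves 201.
Mar has 31 days (170 left).
Apr has 30 days (140 left).
May has 31 days (109 left).
Jun has 30 days (79 left).
Jul has 31 days (48 left).
Aug has 31 days (17 left).
17 days into Sep → Sep 17, 2021.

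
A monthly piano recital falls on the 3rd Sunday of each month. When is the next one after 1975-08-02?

1975-08-17

August 1975 starts on a Friday; its first Sunday is the 3rd, so the 3rd Sunday is the 17th — 1975-08-17.
1975-08-17 is after 1975-08-02, so that is the next one.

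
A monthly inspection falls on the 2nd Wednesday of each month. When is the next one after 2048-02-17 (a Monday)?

February 2048 starts on a Saturday; its first Wednesday is the 5th, so the 2nd Wednesday is the 12th — 2048-02-12.
That is not after 2048-02-17, so look at March 2048.
March 2048 starts on a Sunday; its first Wednesday is the 4th, so the 2nd Wednesday is the 11th — 2048-03-11.

2048-03-11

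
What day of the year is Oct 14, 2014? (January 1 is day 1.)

Days in months before Oct: 31 + 28 + 31 + 30 + 31 + 30 + 31 + 31 + 30 = 273.
Plus 14 days into Oct → day 287.

287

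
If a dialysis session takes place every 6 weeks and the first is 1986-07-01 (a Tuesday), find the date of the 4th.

The 4th occurrence is 3 intervals after the first: 3 × 42 = 126 days after 1986-07-01.
July has 31 days — 30 days to the end of July leaves 96.
August has 31 days (65 left).
September has 30 days (35 left).
October has 31 days (4 left).
4 days into November → 1986-11-04.

1986-11-04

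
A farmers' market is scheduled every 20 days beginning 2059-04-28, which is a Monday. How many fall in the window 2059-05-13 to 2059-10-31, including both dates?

9

Occurrences land 20·i days after 2059-04-28 for i = 0, 1, 2, …
2059-05-13 is 15 days after the start; 15 ÷ 20 = 0 remainder 15; since the remainder is 15, round up to i = 1. First occurrence in the window: #2 on 2059-05-18 (1×20 = 20 days in).
2059-10-31 is 186 days after the start; 186 ÷ 20 = 9 remainder 6. Last occurrence in the window: #10 on 2059-10-25.
Occurrences #2 through #10: 9 in total.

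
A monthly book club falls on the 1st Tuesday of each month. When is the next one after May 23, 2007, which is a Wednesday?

Jun 5, 2007

May 2007 starts on a Tuesday, so its 1st Tuesday is May 1, 2007.
That is not after May 23, 2007, so look at Jun 2007.
Jun 2007 starts on a Friday, so its 1st Tuesday is Jun 5, 2007 (4 days in).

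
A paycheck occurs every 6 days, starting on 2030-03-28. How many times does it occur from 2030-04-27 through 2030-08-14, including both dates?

Occurrences land 6·i days after 2030-03-28 for i = 0, 1, 2, …
2030-04-27 is 30 days after the start; 30 ÷ 6 = 5 remainder 0. First occurrence in the window: #6 on 2030-04-27 (5×6 = 30 days in).
2030-08-14 is 139 days after the start; 139 ÷ 6 = 23 remainder 1. Last occurrence in the window: #24 on 2030-08-13.
Occurrences #6 through #24: 19 in total.

19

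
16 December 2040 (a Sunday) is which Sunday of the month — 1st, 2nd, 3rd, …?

3rd

Day 16 falls in week ⌈16/7⌉ of the month.
Days 1–7 hold the 1st Sunday, 8–14 the 2nd, 15–21 the 3rd, 22–28 the 4th, 29–31 the 5th.
16 is in the range for the 3rd.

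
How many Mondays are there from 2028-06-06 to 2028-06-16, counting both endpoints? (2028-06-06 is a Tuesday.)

1

2028-06-06 is a Tuesday; the first Monday on or after it is 2028-06-12 (6 days later).
From 2028-06-12 to 2028-06-16 is 16 − 12 = 4 days.
4 ÷ 7 = 0 full weeks with remainder 4, so 0 more Mondays after the first → 1.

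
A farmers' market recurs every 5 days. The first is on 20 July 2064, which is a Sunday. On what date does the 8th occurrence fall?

The 8th occurrence is 7 intervals after the first: 7 × 5 = 35 days after 20 July 2064.
July has 31 days — 11 days to the end of July leaves 24.
24 days into August → 24 August 2064.

24 August 2064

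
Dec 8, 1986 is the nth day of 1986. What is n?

342

Days in months before Dec: 31 + 28 + 31 + 30 + 31 + 30 + 31 + 31 + 30 + 31 + 30 = 334.
Plus 8 days into Dec → day 342.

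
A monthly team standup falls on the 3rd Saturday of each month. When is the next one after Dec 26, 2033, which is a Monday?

Dec 2033 starts on a Thursday; its first Saturday is the 3rd, so the 3rd Saturday is the 17th — Dec 17, 2033.
That is not after Dec 26, 2033, so look at Jan 2034.
Jan 2034 starts on a Sunday; its first Saturday is the 7th, so the 3rd Saturday is the 21st — Jan 21, 2034.

Jan 21, 2034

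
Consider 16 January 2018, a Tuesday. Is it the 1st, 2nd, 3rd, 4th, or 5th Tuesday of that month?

3rd

Day 16 falls in week ⌈16/7⌉ of the month.
Days 1–7 hold the 1st Tuesday, 8–14 the 2nd, 15–21 the 3rd, 22–28 the 4th, 29–31 the 5th.
16 is in the range for the 3rd.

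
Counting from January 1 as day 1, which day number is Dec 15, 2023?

349

Days in months before Dec: 31 + 28 + 31 + 30 + 31 + 30 + 31 + 31 + 30 + 31 + 30 = 334.
Plus 15 days into Dec → day 349.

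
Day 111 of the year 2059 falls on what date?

Apr 21, 2059

Jan has 31 days (111 − 31 = 80 remain).
Feb has 28 days (80 − 28 = 52 remain).
Mar has 31 days (52 − 31 = 21 remain).
21 into Apr → Apr 21.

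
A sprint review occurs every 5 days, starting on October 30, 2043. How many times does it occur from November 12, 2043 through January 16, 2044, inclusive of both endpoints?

Occurrences land 5·i days after October 30, 2043 for i = 0, 1, 2, …
November 12, 2043 is 13 days after the start; 13 ÷ 5 = 2 remainder 3; since the remainder is 3, round up to i = 3. First occurrence in the window: #4 on November 14, 2043 (3×5 = 15 days in).
January 16, 2044 is 78 days after the start; 78 ÷ 5 = 15 remainder 3. Last occurrence in the window: #16 on January 13, 2044.
Occurrences #4 through #16: 13 in total.

13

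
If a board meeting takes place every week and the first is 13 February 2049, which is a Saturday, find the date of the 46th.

The 46th occurrence is 45 intervals after the first: 45 × 7 = 315 days after 13 February 2049.
February has 28 days — 15 days to the end of February leaves 300.
March has 31 days (269 left).
April has 30 days (239 left).
May has 31 days (208 left).
June has 30 days (178 left).
July has 31 days (147 left).
August has 31 days (116 left).
September has 30 days (86 left).
October has 31 days (55 left).
November has 30 days (25 left).
25 days into December → 25 December 2049.

25 December 2049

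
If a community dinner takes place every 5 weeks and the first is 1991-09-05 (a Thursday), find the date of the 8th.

1992-05-07

The 8th occurrence is 7 intervals after the first: 7 × 35 = 245 days after 1991-09-05.
September has 30 days — 25 days to the end of September leaves 220.
October has 31 days (189 left).
November has 30 days (159 left).
December has 31 days (128 left).
January has 31 days (97 left).
February has 29 days (68 left).
March has 31 days (37 left).
April has 30 days (7 left).
7 days into May → 1992-05-07.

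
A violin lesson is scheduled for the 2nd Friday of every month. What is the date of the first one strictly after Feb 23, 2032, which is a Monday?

Feb 2032 starts on a Sunday; its first Friday is the 6th, so the 2nd Friday is the 13th — Feb 13, 2032.
That is not after Feb 23, 2032, so look at Mar 2032.
Mar 2032 starts on a Monday; its first Friday is the 5th, so the 2nd Friday is the 12th — Mar 12, 2032.

Mar 12, 2032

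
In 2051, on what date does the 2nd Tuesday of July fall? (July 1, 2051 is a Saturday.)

July 2051 begins on a Saturday, so the first Tuesday is July 4 (3 days later).
The 2nd Tuesday is 1 weeks later: 4 + 7 = 11.

2051-07-11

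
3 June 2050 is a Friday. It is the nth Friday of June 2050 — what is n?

Day 3 falls in week ⌈3/7⌉ of the month.
Days 1–7 hold the 1st Friday, 8–14 the 2nd, 15–21 the 3rd, 22–28 the 4th, 29–31 the 5th.
3 is in the range for the 1st.

1st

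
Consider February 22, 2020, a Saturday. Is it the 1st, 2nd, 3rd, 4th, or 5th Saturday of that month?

4th

Day 22 falls in week ⌈22/7⌉ of the month.
Days 1–7 hold the 1st Saturday, 8–14 the 2nd, 15–21 the 3rd, 22–28 the 4th, 29–31 the 5th.
22 is in the range for the 4th.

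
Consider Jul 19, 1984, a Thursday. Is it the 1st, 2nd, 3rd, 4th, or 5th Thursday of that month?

3rd

Day 19 falls in week ⌈19/7⌉ of the month.
Days 1–7 hold the 1st Thursday, 8–14 the 2nd, 15–21 the 3rd, 22–28 the 4th, 29–31 the 5th.
19 is in the range for the 3rd.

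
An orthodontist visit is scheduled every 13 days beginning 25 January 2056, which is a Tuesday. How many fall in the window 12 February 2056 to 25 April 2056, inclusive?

Occurrences land 13·i days after 25 January 2056 for i = 0, 1, 2, …
12 February 2056 is 18 days after the start; 18 ÷ 13 = 1 remainder 5; since the remainder is 5, round up to i = 2. First occurrence in the window: #3 on 20 February 2056 (2×13 = 26 days in).
25 April 2056 is 91 days after the start; 91 ÷ 13 = 7 remainder 0. Last occurrence in the window: #8 on 25 April 2056.
Occurrences #3 through #8: 6 in total.

6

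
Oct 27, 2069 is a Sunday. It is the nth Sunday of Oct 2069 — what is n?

4th

Day 27 falls in week ⌈27/7⌉ of the month.
Days 1–7 hold the 1st Sunday, 8–14 the 2nd, 15–21 the 3rd, 22–28 the 4th, 29–31 the 5th.
27 is in the range for the 4th.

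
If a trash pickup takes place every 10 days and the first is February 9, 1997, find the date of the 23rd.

The 23rd occurrence is 22 intervals after the first: 22 × 10 = 220 days after February 9, 1997.
February has 28 days — 19 days to the end of February leaves 201.
March has 31 days (170 left).
April has 30 days (140 left).
May has 31 days (109 left).
June has 30 days (79 left).
July has 31 days (48 left).
August has 31 days (17 left).
17 days into September → September 17, 1997.

September 17, 1997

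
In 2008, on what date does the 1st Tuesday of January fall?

The first Tuesday of January 2008 is January 1.

January 1, 2008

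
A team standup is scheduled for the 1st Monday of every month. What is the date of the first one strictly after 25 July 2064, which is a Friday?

July 2064 starts on a Tuesday, so its 1st Monday is 7 July 2064 (6 days in).
That is not after 25 July 2064, so look at August 2064.
August 2064 starts on a Friday, so its 1st Monday is 4 August 2064 (3 days in).

4 August 2064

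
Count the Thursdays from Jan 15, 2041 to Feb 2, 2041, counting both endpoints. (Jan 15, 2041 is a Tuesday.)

3

Jan 15, 2041 is a Tuesday; the first Thursday on or after it is Jan 17, 2041 (2 days later).
From Jan 17, 2041 to Feb 2, 2041: 14 + 2 = 16 days (rest of Jan, Feb).
16 ÷ 7 = 2 full weeks with remainder 2, so 2 more Thursdays after the first → 3.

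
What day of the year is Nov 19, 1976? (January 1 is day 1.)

Days in months before Nov: 31 + 29 + 31 + 30 + 31 + 30 + 31 + 31 + 30 + 31 = 305.
Plus 19 days into Nov → day 324.

324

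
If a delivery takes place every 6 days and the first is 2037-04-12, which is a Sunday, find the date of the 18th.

The 18th occurrence is 17 intervals after the first: 17 × 6 = 102 days after 2037-04-12.
April has 30 days — 18 days to the end of April leaves 84.
May has 31 days (53 left).
June has 30 days (23 left).
23 days into July → 2037-07-23.

2037-07-23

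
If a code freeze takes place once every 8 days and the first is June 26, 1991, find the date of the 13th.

September 30, 1991

The 13th occurrence is 12 intervals after the first: 12 × 8 = 96 days after June 26, 1991.
June has 30 days — 4 days to the end of June leaves 92.
July has 31 days (61 left).
August has 31 days (30 left).
30 days into September → September 30, 1991.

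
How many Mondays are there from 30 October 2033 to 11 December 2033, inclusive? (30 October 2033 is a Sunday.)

30 October 2033 is a Sunday; the first Monday on or after it is 31 October 2033 (1 day later).
From 31 October 2033 to 11 December 2033: 0 + 30 + 11 = 41 days (rest of October, November, December).
41 ÷ 7 = 5 full weeks with remainder 6, so 5 more Mondays after the first → 6.

6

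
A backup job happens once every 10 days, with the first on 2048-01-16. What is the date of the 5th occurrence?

2048-02-25

The 5th occurrence is 4 intervals after the first: 4 × 10 = 40 days after 2048-01-16.
January has 31 days — 15 days to the end of January leaves 25.
25 days into February → 2048-02-25.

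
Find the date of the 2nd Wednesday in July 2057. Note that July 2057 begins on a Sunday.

July 11, 2057

July 2057 begins on a Sunday, so the first Wednesday is July 4 (3 days later).
The 2nd Wednesday is 1 weeks later: 4 + 7 = 11.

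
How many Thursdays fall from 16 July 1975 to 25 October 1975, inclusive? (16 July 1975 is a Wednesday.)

16 July 1975 is a Wednesday; the first Thursday on or after it is 17 July 1975 (1 day later).
From 17 July 1975 to 25 October 1975: 14 + 31 + 30 + 25 = 100 days (rest of July, August, September, October).
100 ÷ 7 = 14 full weeks with remainder 2, so 14 more Thursdays after the first → 15.

15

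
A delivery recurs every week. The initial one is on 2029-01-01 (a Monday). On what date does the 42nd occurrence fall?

2029-10-15

The 42nd occurrence is 41 intervals after the first: 41 × 7 = 287 days after 2029-01-01.
January has 31 days — 30 days to the end of January leaves 257.
February has 28 days (229 left).
March has 31 days (198 left).
April has 30 days (168 left).
May has 31 days (137 left).
June has 30 days (107 left).
July has 31 days (76 left).
August has 31 days (45 left).
September has 30 days (15 left).
15 days into October → 2029-10-15.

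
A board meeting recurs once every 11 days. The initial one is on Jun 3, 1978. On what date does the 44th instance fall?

The 44th occurrence is 43 intervals after the first: 43 × 11 = 473 days after Jun 3, 1978.
Jun has 30 days — 27 days to the end of Jun leaves 446.
From end of Jun to end of 1978 is 184 days (262 left).
Jan has 31 days (231 left).
Feb has 28 days (203 left).
Mar has 31 days (172 left).
Apr has 30 days (142 left).
May has 31 days (111 left).
Jun has 30 days (81 left).
Jul has 31 days (50 left).
Aug has 31 days (19 left).
19 days into Sep → Sep 19, 1979.

Sep 19, 1979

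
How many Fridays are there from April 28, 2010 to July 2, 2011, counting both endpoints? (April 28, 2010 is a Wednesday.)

April 28, 2010 is a Wednesday; the first Friday on or after it is April 30, 2010 (2 days later).
From April 30, 2010 to July 2, 2011: 245 + 183 = 428 days (rest of 2010, to July 2, 2011 in 2011).
428 ÷ 7 = 61 full weeks with remainder 1, so 61 more Fridays after the first → 62.

62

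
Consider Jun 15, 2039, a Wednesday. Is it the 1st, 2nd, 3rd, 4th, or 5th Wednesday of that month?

3rd

Day 15 falls in week ⌈15/7⌉ of the month.
Days 1–7 hold the 1st Wednesday, 8–14 the 2nd, 15–21 the 3rd, 22–28 the 4th, 29–31 the 5th.
15 is in the range for the 3rd.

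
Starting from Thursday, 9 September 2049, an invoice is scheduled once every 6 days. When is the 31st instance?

The 31st occurrence is 30 intervals after the first: 30 × 6 = 180 days after 9 September 2049.
September has 30 days — 21 days to the end of September leaves 159.
October has 31 days (128 left).
November has 30 days (98 left).
December has 31 days (67 left).
January has 31 days (36 left).
February has 28 days (8 left).
8 days into March → 8 March 2050.

8 March 2050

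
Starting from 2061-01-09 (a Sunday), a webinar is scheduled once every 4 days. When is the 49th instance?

2061-07-20

The 49th occurrence is 48 intervals after the first: 48 × 4 = 192 days after 2061-01-09.
January has 31 days — 22 days to the end of January leaves 170.
February has 28 days (142 left).
March has 31 days (111 left).
April has 30 days (81 left).
May has 31 days (50 left).
June has 30 days (20 left).
20 days into July → 2061-07-20.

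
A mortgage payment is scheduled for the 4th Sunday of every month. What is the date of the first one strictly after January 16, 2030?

January 27, 2030

January 2030 starts on a Tuesday; its first Sunday is the 6th, so the 4th Sunday is the 27th — January 27, 2030.
January 27, 2030 is after January 16, 2030, so that is the next one.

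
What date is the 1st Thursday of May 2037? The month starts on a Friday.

May 7, 2037

May 2037 begins on a Friday, so the first Thursday is May 7 (6 days later).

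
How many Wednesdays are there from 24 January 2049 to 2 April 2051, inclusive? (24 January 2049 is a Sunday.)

24 January 2049 is a Sunday; the first Wednesday on or after it is 27 January 2049 (3 days later).
From 27 January 2049 to 2 April 2051: 338 + 365 + 92 = 795 days (rest of 2049, 2050, to 2 April 2051 in 2051).
795 ÷ 7 = 113 full weeks with remainder 4, so 113 more Wednesdays after the first → 114.

114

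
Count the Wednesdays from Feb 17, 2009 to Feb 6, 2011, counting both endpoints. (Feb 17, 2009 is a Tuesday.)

Feb 17, 2009 is a Tuesday; the first Wednesday on or after it is Feb 18, 2009 (1 day later).
From Feb 18, 2009 to Feb 6, 2011: 316 + 365 + 37 = 718 days (rest of 2009, 2010, to Feb 6, 2011 in 2011).
718 ÷ 7 = 102 full weeks with remainder 4, so 102 more Wednesdays after the first → 103.

103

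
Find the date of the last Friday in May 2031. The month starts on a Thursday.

May 2031 begins on a Thursday, so the first Friday is May 2 (1 day later).
May 2031 has 31 days. Adding weeks: 2, 9, 16, 23, 30 — the last one ≤ 31 is the 30th.

2031-05-30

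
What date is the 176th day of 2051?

2051-06-25

January has 31 days (176 − 31 = 145 remain).
February has 28 days (145 − 28 = 117 remain).
March has 31 days (117 − 31 = 86 remain).
April has 30 days (86 − 30 = 56 remain).
May has 31 days (56 − 31 = 25 remain).
25 into June → June 25.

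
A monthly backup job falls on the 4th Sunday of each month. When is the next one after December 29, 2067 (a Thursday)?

January 22, 2068

December 2067 starts on a Thursday; its first Sunday is the 4th, so the 4th Sunday is the 25th — December 25, 2067.
That is not after December 29, 2067, so look at January 2068.
January 2068 starts on a Sunday; its first Sunday is the 1st, so the 4th Sunday is the 22nd — January 22, 2068.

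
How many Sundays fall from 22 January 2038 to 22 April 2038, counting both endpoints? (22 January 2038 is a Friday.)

22 January 2038 is a Friday; the first Sunday on or after it is 24 January 2038 (2 days later).
From 24 January 2038 to 22 April 2038: 7 + 28 + 31 + 22 = 88 days (rest of January, February, March, April).
88 ÷ 7 = 12 full weeks with remainder 4, so 12 more Sundays after the first → 13.

13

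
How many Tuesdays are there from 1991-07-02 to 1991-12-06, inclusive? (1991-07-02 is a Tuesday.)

1991-07-02 is a Tuesday; the first Tuesday on or after it is 1991-07-02.
From 1991-07-02 to 1991-12-06: 29 + 31 + 30 + 31 + 30 + 6 = 157 days (rest of July, August, September, October, November, December).
157 ÷ 7 = 22 full weeks with remainder 3, so 22 more Tuesdays after the first → 23.

23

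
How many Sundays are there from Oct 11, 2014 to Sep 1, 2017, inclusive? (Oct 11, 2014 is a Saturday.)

Oct 11, 2014 is a Saturday; the first Sunday on or after it is Oct 12, 2014 (1 day later).
From Oct 12, 2014 to Sep 1, 2017: 80 + 365 + 366 + 244 = 1055 days (rest of 2014, 2015, 2016, to Sep 1, 2017 in 2017).
1055 ÷ 7 = 150 full weeks with remainder 5, so 150 more Sundays after the first → 151.

151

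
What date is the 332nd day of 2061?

28 November 2061

January has 31 days (332 − 31 = 301 remain).
February has 28 days (301 − 28 = 273 remain).
March has 31 days (273 − 31 = 242 remain).
April has 30 days (242 − 30 = 212 remain).
May has 31 days (212 − 31 = 181 remain).
June has 30 days (181 − 30 = 151 remain).
July has 31 days (151 − 31 = 120 remain).
August has 31 days (120 − 31 = 89 remain).
September has 30 days (89 − 30 = 59 remain).
October has 31 days (59 − 31 = 28 remain).
28 into November → November 28.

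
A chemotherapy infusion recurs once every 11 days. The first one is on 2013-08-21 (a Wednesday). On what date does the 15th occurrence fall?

The 15th occurrence is 14 intervals after the first: 14 × 11 = 154 days after 2013-08-21.
August has 31 days — 10 days to the end of August leaves 144.
September has 30 days (114 left).
October has 31 days (83 left).
November has 30 days (53 left).
December has 31 days (22 left).
22 days into January → 2014-01-22.

2014-01-22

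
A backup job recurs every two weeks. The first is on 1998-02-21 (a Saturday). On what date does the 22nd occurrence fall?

1998-12-12

The 22nd occurrence is 21 intervals after the first: 21 × 14 = 294 days after 1998-02-21.
February has 28 days — 7 days to the end of February leaves 287.
March has 31 days (256 left).
April has 30 days (226 left).
May has 31 days (195 left).
June has 30 days (165 left).
July has 31 days (134 left).
August has 31 days (103 left).
September has 30 days (73 left).
October has 31 days (42 left).
November has 30 days (12 left).
12 days into December → 1998-12-12.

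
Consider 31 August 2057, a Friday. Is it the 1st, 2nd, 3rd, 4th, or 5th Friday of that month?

5th

Day 31 falls in week ⌈31/7⌉ of the month.
Days 1–7 hold the 1st Friday, 8–14 the 2nd, 15–21 the 3rd, 22–28 the 4th, 29–31 the 5th.
31 is in the range for the 5th.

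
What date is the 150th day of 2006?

January has 31 days (150 − 31 = 119 remain).
February has 28 days (119 − 28 = 91 remain).
March has 31 days (91 − 31 = 60 remain).
April has 30 days (60 − 30 = 30 remain).
30 into May → May 30.

30 May 2006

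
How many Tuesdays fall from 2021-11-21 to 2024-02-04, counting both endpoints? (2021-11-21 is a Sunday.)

2021-11-21 is a Sunday; the first Tuesday on or after it is 2021-11-23 (2 days later).
From 2021-11-23 to 2024-02-04: 38 + 365 + 365 + 35 = 803 days (rest of 2021, 2022, 2023, to 2024-02-04 in 2024).
803 ÷ 7 = 114 full weeks with remainder 5, so 114 more Tuesdays after the first → 115.

115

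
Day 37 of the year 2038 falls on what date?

January has 31 days (37 − 31 = 6 remain).
6 into February → February 6.

2038-02-06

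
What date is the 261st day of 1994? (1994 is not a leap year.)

January has 31 days (261 − 31 = 230 remain).
February has 28 days (230 − 28 = 202 remain).
March has 31 days (202 − 31 = 171 remain).
April has 30 days (171 − 30 = 141 remain).
May has 31 days (141 − 31 = 110 remain).
June has 30 days (110 − 30 = 80 remain).
July has 31 days (80 − 31 = 49 remain).
August has 31 days (49 − 31 = 18 remain).
18 into September → September 18.

September 18, 1994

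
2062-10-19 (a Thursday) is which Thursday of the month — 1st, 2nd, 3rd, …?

Day 19 falls in week ⌈19/7⌉ of the month.
Days 1–7 hold the 1st Thursday, 8–14 the 2nd, 15–21 the 3rd, 22–28 the 4th, 29–31 the 5th.
19 is in the range for the 3rd.

3rd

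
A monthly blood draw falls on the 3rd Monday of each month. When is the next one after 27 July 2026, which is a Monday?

17 August 2026

July 2026 starts on a Wednesday; its first Monday is the 6th, so the 3rd Monday is the 20th — 20 July 2026.
That is not after 27 July 2026, so look at August 2026.
August 2026 starts on a Saturday; its first Monday is the 3rd, so the 3rd Monday is the 17th — 17 August 2026.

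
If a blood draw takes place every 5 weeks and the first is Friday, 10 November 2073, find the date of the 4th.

The 4th occurrence is 3 intervals after the first: 3 × 35 = 105 days after 10 November 2073.
November has 30 days — 20 days to the end of November leaves 85.
December has 31 days (54 left).
January has 31 days (23 left).
23 days into February → 23 February 2074.

23 February 2074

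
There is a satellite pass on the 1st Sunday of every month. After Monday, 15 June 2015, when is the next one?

June 2015 starts on a Monday, so its 1st Sunday is 7 June 2015 (6 days in).
That is not after 15 June 2015, so look at July 2015.
July 2015 starts on a Wednesday, so its 1st Sunday is 5 July 2015 (4 days in).

5 July 2015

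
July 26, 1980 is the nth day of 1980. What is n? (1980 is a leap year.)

Days in months before July: 31 + 29 + 31 + 30 + 31 + 30 = 182.
Plus 26 days into July → day 208.

208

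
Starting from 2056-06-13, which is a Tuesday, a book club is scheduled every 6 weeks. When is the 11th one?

The 11th occurrence is 10 intervals after the first: 10 × 42 = 420 days after 2056-06-13.
June has 30 days — 17 days to the end of June leaves 403.
From end of June to end of 2056 is 184 days (219 left).
January has 31 days (188 left).
February has 28 days (160 left).
March has 31 days (129 left).
April has 30 days (99 left).
May has 31 days (68 left).
June has 30 days (38 left).
July has 31 days (7 left).
7 days into August → 2057-08-07.

2057-08-07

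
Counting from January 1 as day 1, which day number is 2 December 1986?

336

Days in months before December: 31 + 28 + 31 + 30 + 31 + 30 + 31 + 31 + 30 + 31 + 30 = 334.
Plus 2 days into December → day 336.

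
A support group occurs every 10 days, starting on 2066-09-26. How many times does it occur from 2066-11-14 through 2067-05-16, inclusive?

Occurrences land 10·i days after 2066-09-26 for i = 0, 1, 2, …
2066-11-14 is 49 days after the start; 49 ÷ 10 = 4 remainder 9; since the remainder is 9, round up to i = 5. First occurrence in the window: #6 on 2066-11-15 (5×10 = 50 days in).
2067-05-16 is 232 days after the start; 232 ÷ 10 = 23 remainder 2. Last occurrence in the window: #24 on 2067-05-14.
Occurrences #6 through #24: 19 in total.

19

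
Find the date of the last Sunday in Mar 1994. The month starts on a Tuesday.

Mar 1994 begins on a Tuesday, so the first Sunday is Mar 6 (5 days later).
Mar 1994 has 31 days. Adding weeks: 6, 13, 20, 27 — the last one ≤ 31 is the 27th.

Mar 27, 1994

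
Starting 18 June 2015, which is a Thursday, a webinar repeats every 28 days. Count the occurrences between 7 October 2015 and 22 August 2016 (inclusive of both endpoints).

12

Occurrences land 28·i days after 18 June 2015 for i = 0, 1, 2, …
7 October 2015 is 111 days after the start; 111 ÷ 28 = 3 remainder 27; since the remainder is 27, round up to i = 4. First occurrence in the window: #5 on 8 October 2015 (4×28 = 112 days in).
22 August 2016 is 431 days after the start; 431 ÷ 28 = 15 remainder 11. Last occurrence in the window: #16 on 11 August 2016.
Occurrences #5 through #16: 12 in total.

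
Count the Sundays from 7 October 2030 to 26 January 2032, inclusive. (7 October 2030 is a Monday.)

68

7 October 2030 is a Monday; the first Sunday on or after it is 13 October 2030 (6 days later).
From 13 October 2030 to 26 January 2032: 79 + 365 + 26 = 470 days (rest of 2030, 2031, to 26 January 2032 in 2032).
470 ÷ 7 = 67 full weeks with remainder 1, so 67 more Sundays after the first → 68.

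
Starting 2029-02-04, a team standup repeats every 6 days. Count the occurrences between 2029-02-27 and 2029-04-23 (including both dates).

Occurrences land 6·i days after 2029-02-04 for i = 0, 1, 2, …
2029-02-27 is 23 days after the start; 23 ÷ 6 = 3 remainder 5; since the remainder is 5, round up to i = 4. First occurrence in the window: #5 on 2029-02-28 (4×6 = 24 days in).
2029-04-23 is 78 days after the start; 78 ÷ 6 = 13 remainder 0. Last occurrence in the window: #14 on 2029-04-23.
Occurrences #5 through #14: 10 in total.

10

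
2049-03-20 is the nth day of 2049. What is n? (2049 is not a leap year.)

79

Days in months before March: 31 + 28 = 59.
Plus 20 days into March → day 79.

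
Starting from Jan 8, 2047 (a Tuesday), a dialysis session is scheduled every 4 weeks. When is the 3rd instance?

Mar 5, 2047

The 3rd occurrence is 2 intervals after the first: 2 × 28 = 56 days after Jan 8, 2047.
Jan has 31 days — 23 days to the end of Jan leaves 33.
Feb has 28 days (5 left).
5 days into Mar → Mar 5, 2047.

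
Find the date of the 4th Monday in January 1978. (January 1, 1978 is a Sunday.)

23 January 1978

January 1978 begins on a Sunday, so the first Monday is January 2 (1 day later).
The 4th Monday is 3 weeks later: 2 + 21 = 23.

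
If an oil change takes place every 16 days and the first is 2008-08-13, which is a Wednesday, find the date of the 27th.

2009-10-03

The 27th occurrence is 26 intervals after the first: 26 × 16 = 416 days after 2008-08-13.
August has 31 days — 18 days to the end of August leaves 398.
September has 30 days (368 left).
October has 31 days (337 left).
November has 30 days (307 left).
December has 31 days (276 left).
January has 31 days (245 left).
February has 28 days (217 left).
March has 31 days (186 left).
April has 30 days (156 left).
May has 31 days (125 left).
June has 30 days (95 left).
July has 31 days (64 left).
August has 31 days (33 left).
September has 30 days (3 left).
3 days into October → 2009-10-03.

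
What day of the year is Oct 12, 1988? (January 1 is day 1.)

286

Days in months before Oct: 31 + 29 + 31 + 30 + 31 + 30 + 31 + 31 + 30 = 274.
Plus 12 days into Oct → day 286.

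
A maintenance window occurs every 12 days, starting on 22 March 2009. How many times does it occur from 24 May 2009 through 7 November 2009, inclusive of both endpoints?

Occurrences land 12·i days after 22 March 2009 for i = 0, 1, 2, …
24 May 2009 is 63 days after the start; 63 ÷ 12 = 5 remainder 3; since the remainder is 3, round up to i = 6. First occurrence in the window: #7 on 2 June 2009 (6×12 = 72 days in).
7 November 2009 is 230 days after the start; 230 ÷ 12 = 19 remainder 2. Last occurrence in the window: #20 on 5 November 2009.
Occurrences #7 through #20: 14 in total.

14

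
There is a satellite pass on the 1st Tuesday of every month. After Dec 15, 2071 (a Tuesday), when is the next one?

Dec 2071 starts on a Tuesday, so its 1st Tuesday is Dec 1, 2071.
That is not after Dec 15, 2071, so look at Jan 2072.
Jan 2072 starts on a Friday, so its 1st Tuesday is Jan 5, 2072 (4 days in).

Jan 5, 2072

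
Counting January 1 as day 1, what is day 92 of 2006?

Jan has 31 days (92 − 31 = 61 remain).
Feb has 28 days (61 − 28 = 33 remain).
Mar has 31 days (33 − 31 = 2 remain).
2 into Apr → Apr 2.

Apr 2, 2006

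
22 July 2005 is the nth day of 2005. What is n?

203

Days in months before July: 31 + 28 + 31 + 30 + 31 + 30 = 181.
Plus 22 days into July → day 203.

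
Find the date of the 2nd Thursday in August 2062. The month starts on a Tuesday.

August 10, 2062

August 2062 begins on a Tuesday, so the first Thursday is August 3 (2 days later).
The 2nd Thursday is 1 weeks later: 3 + 7 = 10.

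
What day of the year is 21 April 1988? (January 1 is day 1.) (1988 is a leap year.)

112

Days in months before April: 31 + 29 + 31 = 91.
Plus 21 days into April → day 112.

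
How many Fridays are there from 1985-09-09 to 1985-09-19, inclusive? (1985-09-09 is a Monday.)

1985-09-09 is a Monday; the first Friday on or after it is 1985-09-13 (4 days later).
From 1985-09-13 to 1985-09-19 is 19 − 13 = 6 days.
6 ÷ 7 = 0 full weeks with remainder 6, so 0 more Fridays after the first → 1.

1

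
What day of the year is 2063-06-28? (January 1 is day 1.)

Days in months before June: 31 + 28 + 31 + 30 + 31 = 151.
Plus 28 days into June → day 179.

179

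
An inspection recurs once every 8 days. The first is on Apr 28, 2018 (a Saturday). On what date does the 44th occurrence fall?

Apr 7, 2019

The 44th occurrence is 43 intervals after the first: 43 × 8 = 344 days after Apr 28, 2018.
Apr has 30 days — 2 days to the end of Apr leaves 342.
May has 31 days (311 left).
Jun has 30 days (281 left).
Jul has 31 days (250 left).
Aug has 31 days (219 left).
Sep has 30 days (189 left).
Oct has 31 days (158 left).
Nov has 30 days (128 left).
Dec has 31 days (97 left).
Jan has 31 days (66 left).
Feb has 28 days (38 left).
Mar has 31 days (7 left).
7 days into Apr → Apr 7, 2019.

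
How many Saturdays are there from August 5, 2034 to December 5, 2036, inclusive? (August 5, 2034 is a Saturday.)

August 5, 2034 is a Saturday; the first Saturday on or after it is August 5, 2034.
From August 5, 2034 to December 5, 2036: 148 + 365 + 340 = 853 days (rest of 2034, 2035, to December 5, 2036 in 2036).
853 ÷ 7 = 121 full weeks with remainder 6, so 121 more Saturdays after the first → 122.

122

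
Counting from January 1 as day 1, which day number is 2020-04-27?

118

Days in months before April: 31 + 29 + 31 = 91.
Plus 27 days into April → day 118.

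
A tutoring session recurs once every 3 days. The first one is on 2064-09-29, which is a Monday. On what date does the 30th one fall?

2064-12-25

The 30th occurrence is 29 intervals after the first: 29 × 3 = 87 days after 2064-09-29.
September has 30 days — 1 day to the end of September leaves 86.
October has 31 days (55 left).
November has 30 days (25 left).
25 days into December → 2064-12-25.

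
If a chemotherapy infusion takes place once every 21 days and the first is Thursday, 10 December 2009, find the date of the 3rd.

The 3rd occurrence is 2 intervals after the first: 2 × 21 = 42 days after 10 December 2009.
December has 31 days — 21 days to the end of December leaves 21.
21 days into January → 21 January 2010.

21 January 2010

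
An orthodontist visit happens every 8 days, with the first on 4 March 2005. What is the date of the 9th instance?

The 9th occurrence is 8 intervals after the first: 8 × 8 = 64 days after 4 March 2005.
March has 31 days — 27 days to the end of March leaves 37.
April has 30 days (7 left).
7 days into May → 7 May 2005.

7 May 2005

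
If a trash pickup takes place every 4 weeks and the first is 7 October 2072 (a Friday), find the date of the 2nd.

4 November 2072

The 2nd occurrence is 1 interval after the first: 1 × 28 = 28 days after 7 October 2072.
October has 31 days — 24 days to the end of October leaves 4.
4 days into November → 4 November 2072.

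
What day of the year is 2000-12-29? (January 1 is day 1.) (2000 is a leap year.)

Days in months before December: 31 + 29 + 31 + 30 + 31 + 30 + 31 + 31 + 30 + 31 + 30 = 335.
Plus 29 days into December → day 364.

364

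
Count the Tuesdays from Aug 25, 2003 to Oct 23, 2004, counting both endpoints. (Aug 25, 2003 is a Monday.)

Aug 25, 2003 is a Monday; the first Tuesday on or after it is Aug 26, 2003 (1 day later).
From Aug 26, 2003 to Oct 23, 2004: 127 + 297 = 424 days (rest of 2003, to Oct 23, 2004 in 2004).
424 ÷ 7 = 60 full weeks with remainder 4, so 60 more Tuesdays after the first → 61.

61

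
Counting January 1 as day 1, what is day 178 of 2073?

Jan has 31 days (178 − 31 = 147 remain).
Feb has 28 days (147 − 28 = 119 remain).
Mar has 31 days (119 − 31 = 88 remain).
Apr has 30 days (88 − 30 = 58 remain).
May has 31 days (58 − 31 = 27 remain).
27 into Jun → Jun 27.

Jun 27, 2073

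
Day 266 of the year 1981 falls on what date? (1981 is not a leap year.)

Sep 23, 1981

Jan has 31 days (266 − 31 = 235 remain).
Feb has 28 days (235 − 28 = 207 remain).
Mar has 31 days (207 − 31 = 176 remain).
Apr has 30 days (176 − 30 = 146 remain).
May has 31 days (146 − 31 = 115 remain).
Jun has 30 days (115 − 30 = 85 remain).
Jul has 31 days (85 − 31 = 54 remain).
Aug has 31 days (54 − 31 = 23 remain).
23 into Sep → Sep 23.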